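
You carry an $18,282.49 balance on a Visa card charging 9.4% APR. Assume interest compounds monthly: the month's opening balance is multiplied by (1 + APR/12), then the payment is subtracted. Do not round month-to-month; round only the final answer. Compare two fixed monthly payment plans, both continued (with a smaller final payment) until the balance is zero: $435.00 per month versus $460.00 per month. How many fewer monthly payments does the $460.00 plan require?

Monthly rate r = 9.4%/12 = 0.783333% = 0.00783333.
At $435.00/mo: n = ⌈−ln(1 − rB₀/P)/ln(1+r)⌉ = 52 payments (last $77.07); total interest = total paid − $18,282.49 = $3,979.58.
At $460.00/mo: 48 payments (last $369.58); total interest $3,707.09.
Payments saved = 52 − 48 = 4.

4 fewer payments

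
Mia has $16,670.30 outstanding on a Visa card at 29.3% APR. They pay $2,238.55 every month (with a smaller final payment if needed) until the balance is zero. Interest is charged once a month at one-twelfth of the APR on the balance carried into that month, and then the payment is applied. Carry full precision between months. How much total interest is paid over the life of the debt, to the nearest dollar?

$1,958

Monthly rate r = 29.3%/12 = 2.44167% = 0.0244167.
Payoff takes n = ⌈−ln(1 − rB₀/P)/ln(1+r)⌉ = ⌈8.319⌉ = 9 payments; the last is $720.13.
Total paid = 8·$2,238.55 + $720.13 = $18,628.53.
Total interest = total paid − principal = $18,628.53 − $16,670.30 = $1,958.23.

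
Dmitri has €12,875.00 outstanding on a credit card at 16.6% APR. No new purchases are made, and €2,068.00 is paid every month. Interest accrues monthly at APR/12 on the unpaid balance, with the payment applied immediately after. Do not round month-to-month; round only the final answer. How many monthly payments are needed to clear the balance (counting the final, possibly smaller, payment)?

7 months

Monthly rate r = 16.6%/12 = 1.38333% = 0.0138333.
Recurrence: B ← B·(1+r) − €2,068.00.
Month 1: interest €178.10; balance after payment €10,985.10.
Month 2: interest €151.96; balance after payment €9,069.06.
Closed form: n = −ln(1 − rB₀/P)/ln(1+r) = −ln(0.91388)/ln(1.01383) ≈ 6.555, so the balance reaches zero during payment 7.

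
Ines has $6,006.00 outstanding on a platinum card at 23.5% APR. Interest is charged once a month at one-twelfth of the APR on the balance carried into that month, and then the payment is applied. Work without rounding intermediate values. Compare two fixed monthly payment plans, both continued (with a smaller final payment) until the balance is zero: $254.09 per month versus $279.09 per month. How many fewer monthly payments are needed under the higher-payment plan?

4 fewer payments

Monthly rate r = 23.5%/12 = 1.95833% = 0.0195833.
At $254.09/mo: n = ⌈−ln(1 − rB₀/P)/ln(1+r)⌉ = 33 payments (last $12.64); total interest = total paid − $6,006.00 = $2,137.52.
At $279.09/mo: 29 payments (last $60.41); total interest $1,868.93.
Payments saved = 33 − 29 = 4.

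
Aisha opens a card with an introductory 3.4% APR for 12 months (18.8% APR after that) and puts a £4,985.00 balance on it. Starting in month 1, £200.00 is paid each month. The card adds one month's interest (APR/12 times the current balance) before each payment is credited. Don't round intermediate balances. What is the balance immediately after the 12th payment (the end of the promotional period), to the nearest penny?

Promo months 1–12 at r₀ = 3.4%/12 = 0.00283333; months 13+ at r₁ = 18.8%/12 = 0.0156667.
After month 12: iterate B ← B·(1+r₀) − £200.00 for 12 months → £2,719.40.

£2,719.40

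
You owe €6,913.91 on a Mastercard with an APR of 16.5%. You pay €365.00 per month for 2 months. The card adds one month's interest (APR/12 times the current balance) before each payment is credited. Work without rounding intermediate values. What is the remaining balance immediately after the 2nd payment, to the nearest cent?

Monthly rate r = 16.5%/12 = 1.375% = 0.01375.
Each month: B ← B·(1+r) − €365.00.
Month 1: interest €95.07; balance after payment €6,643.98.
Month 2: interest €91.35; balance after payment €6,370.33.

€6,370.33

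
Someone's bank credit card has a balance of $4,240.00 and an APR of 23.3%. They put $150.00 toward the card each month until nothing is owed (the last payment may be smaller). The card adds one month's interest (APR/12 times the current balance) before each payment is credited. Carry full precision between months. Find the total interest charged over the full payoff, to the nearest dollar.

$1,969

Monthly rate r = 23.3%/12 = 1.94167% = 0.0194167.
Payoff takes n = ⌈−ln(1 − rB₀/P)/ln(1+r)⌉ = ⌈41.389⌉ = 42 payments; the last is $58.76.
Total paid = 41·$150.00 + $58.76 = $6,208.76.
Total interest = total paid − principal = $6,208.76 − $4,240.00 = $1,968.76.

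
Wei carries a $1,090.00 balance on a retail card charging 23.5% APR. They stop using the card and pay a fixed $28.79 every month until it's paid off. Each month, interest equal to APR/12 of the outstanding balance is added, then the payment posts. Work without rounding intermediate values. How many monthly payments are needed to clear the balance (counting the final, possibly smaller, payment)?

Monthly rate r = 23.5%/12 = 1.95833% = 0.0195833.
Recurrence: B ← B·(1+r) − $28.79.
Month 1: interest $21.35; balance after payment $1,082.56.
Month 2: interest $21.20; balance after payment $1,074.97.
Closed form: n = −ln(1 − rB₀/P)/ln(1+r) = −ln(0.25857)/ln(1.01958) ≈ 69.743, so the balance reaches zero during payment 70.

70 months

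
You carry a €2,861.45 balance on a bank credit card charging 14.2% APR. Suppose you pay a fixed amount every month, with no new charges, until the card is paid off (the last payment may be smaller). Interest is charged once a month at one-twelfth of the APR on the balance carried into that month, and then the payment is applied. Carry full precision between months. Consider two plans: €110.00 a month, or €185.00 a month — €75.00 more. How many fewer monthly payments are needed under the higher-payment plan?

Monthly rate r = 14.2%/12 = 1.18333% = 0.0118333.
At €110.00/mo: n = ⌈−ln(1 − rB₀/P)/ln(1+r)⌉ = 32 payments (last €30.36); total interest = total paid − €2,861.45 = €578.91.
At €185.00/mo: 18 payments (last €34.24); total interest €317.79.
Payments saved = 32 − 18 = 14.

14 fewer payments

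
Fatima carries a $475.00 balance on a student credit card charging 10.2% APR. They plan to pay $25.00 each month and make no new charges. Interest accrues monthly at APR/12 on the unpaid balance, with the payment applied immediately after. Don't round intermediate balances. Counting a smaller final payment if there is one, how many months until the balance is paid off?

Monthly rate r = 10.2%/12 = 0.85% = 0.0085.
Recurrence: B ← B·(1+r) − $25.00.
Month 1: interest $4.04; balance after payment $454.04.
Month 2: interest $3.86; balance after payment $432.90.
Closed form: n = −ln(1 − rB₀/P)/ln(1+r) = −ln(0.8385)/ln(1.0085) ≈ 20.810, so the balance reaches zero during payment 21.

21 months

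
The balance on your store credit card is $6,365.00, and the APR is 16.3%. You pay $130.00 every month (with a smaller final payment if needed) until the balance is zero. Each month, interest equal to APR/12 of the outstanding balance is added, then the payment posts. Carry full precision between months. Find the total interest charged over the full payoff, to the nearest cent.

$4,174.33

Monthly rate r = 16.3%/12 = 1.35833% = 0.0135833.
Payoff takes n = ⌈−ln(1 − rB₀/P)/ln(1+r)⌉ = ⌈81.071⌉ = 82 payments; the last is $9.33.
Total paid = 81·$130.00 + $9.33 = $10,539.33.
Total interest = total paid − principal = $10,539.33 − $6,365.00 = $4,174.33.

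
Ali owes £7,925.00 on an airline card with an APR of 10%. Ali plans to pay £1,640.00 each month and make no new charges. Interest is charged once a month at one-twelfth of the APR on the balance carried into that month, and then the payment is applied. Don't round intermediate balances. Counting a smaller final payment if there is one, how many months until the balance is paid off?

5 payments

Monthly rate r = 10%/12 = 0.833333% = 0.00833333.
Recurrence: B ← B·(1+r) − £1,640.00.
Month 1: interest £66.04; balance after payment £6,351.04.
Month 2: interest £52.93; balance after payment £4,763.97.
Month 3: interest £39.70; balance after payment £3,163.67.
Month 4: interest £26.36; balance after payment £1,550.03.
Month 5: interest £12.92; balance after payment £0.00.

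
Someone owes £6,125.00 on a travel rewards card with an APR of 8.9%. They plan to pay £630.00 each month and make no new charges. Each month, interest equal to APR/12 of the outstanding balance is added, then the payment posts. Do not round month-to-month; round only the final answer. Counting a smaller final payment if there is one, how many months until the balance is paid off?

11 months

Monthly rate r = 8.9%/12 = 0.741667% = 0.00741667.
Recurrence: B ← B·(1+r) − £630.00.
Month 1: interest £45.43; balance after payment £5,540.43.
Month 2: interest £41.09; balance after payment £4,951.52.
Closed form: n = −ln(1 − rB₀/P)/ln(1+r) = −ln(0.92789)/ln(1.00742) ≈ 10.128, so the balance reaches zero during payment 11.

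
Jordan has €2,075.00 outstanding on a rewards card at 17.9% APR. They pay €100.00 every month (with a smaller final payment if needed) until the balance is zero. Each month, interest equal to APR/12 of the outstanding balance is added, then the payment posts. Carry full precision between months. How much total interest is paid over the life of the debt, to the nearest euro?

Monthly rate r = 17.9%/12 = 1.49167% = 0.0149167.
Payoff takes n = ⌈−ln(1 − rB₀/P)/ln(1+r)⌉ = ⌈25.014⌉ = 26 payments; the last is €1.41.
Total paid = 25·€100.00 + €1.41 = €2,501.41.
Total interest = total paid − principal = €2,501.41 − €2,075.00 = €426.41.

€426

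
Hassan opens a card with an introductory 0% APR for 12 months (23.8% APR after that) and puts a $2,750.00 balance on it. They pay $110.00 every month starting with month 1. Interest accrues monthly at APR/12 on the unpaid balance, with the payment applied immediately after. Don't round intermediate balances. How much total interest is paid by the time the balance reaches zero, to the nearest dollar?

$240

Promo months 1–12 at r₀ = 0%/12 = 0; months 13+ at r₁ = 23.8%/12 = 0.0198333.
After month 12 (no interest yet): B = $2,750.00 − 12·$110.00 = $1,430.00.
Then at r₁ with $110.00/mo: n₂ = −ln(1 − r₁·B/P)/ln(1+r₁) ≈ 15.18 → 16 more payments.
Total paid = 27·$110.00 + $20.29 = $2,990.29; interest = $2,990.29 − $2,750.00 = $240.29.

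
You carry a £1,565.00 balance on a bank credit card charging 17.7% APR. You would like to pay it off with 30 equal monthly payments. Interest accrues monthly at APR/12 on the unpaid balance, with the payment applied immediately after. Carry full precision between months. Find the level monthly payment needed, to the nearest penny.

£64.93

Monthly rate r = 17.7%/12 = 1.475% = 0.01475.
Level-payment amortization: P = B₀·r / (1 − (1+r)^(−n)) = 1565.00·0.01475 / (1 − 1.01475^(−30)).
Denominator 1 − (1+r)^(−30) = 0.355492166.
P = 23.0837 / 0.355492166 ≈ 64.93.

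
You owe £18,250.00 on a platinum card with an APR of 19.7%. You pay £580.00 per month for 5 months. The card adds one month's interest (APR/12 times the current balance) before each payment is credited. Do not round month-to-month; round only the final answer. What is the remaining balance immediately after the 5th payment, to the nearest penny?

£16,801.23

Monthly rate r = 19.7%/12 = 1.64167% = 0.0164167.
Each month: B ← B·(1+r) − £580.00.
Month 1: interest £299.60; balance after payment £17,969.60.
Month 2: interest £295.00; balance after payment £17,684.61.
Month 3: interest £290.32; balance after payment £17,394.93.
Month 4: interest £285.57; balance after payment £17,100.49.
Month 5: interest £280.73; balance after payment £16,801.23.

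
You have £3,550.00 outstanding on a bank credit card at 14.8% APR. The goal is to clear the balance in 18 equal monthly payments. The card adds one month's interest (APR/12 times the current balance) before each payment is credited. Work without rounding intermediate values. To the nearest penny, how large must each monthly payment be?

Monthly rate r = 14.8%/12 = 1.23333% = 0.0123333.
Level-payment amortization: P = B₀·r / (1 − (1+r)^(−n)) = 3550.00·0.0123333 / (1 − 1.01233^(−18)).
Denominator 1 − (1+r)^(−18) = 0.197996377.
P = 43.7833 / 0.197996377 ≈ 221.13.

£221.13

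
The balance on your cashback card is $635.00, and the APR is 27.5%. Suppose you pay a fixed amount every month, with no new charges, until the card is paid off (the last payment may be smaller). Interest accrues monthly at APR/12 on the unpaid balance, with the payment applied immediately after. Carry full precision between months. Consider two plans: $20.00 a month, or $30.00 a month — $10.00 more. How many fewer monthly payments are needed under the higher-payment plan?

Monthly rate r = 27.5%/12 = 2.29167% = 0.0229167.
At $20.00/mo: n = ⌈−ln(1 − rB₀/P)/ln(1+r)⌉ = 58 payments (last $7.99); total interest = total paid − $635.00 = $512.99.
At $30.00/mo: 30 payments (last $8.86); total interest $243.86.
Payments saved = 58 − 30 = 28.

28 fewer payments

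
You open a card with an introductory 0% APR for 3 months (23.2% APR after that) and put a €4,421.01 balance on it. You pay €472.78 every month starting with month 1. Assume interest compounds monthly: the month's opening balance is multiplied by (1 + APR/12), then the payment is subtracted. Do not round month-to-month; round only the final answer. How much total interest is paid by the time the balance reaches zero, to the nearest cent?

Promo months 1–3 at r₀ = 0%/12 = 0; months 4+ at r₁ = 23.2%/12 = 0.0193333.
After month 3 (no interest yet): B = €4,421.01 − 3·€472.78 = €3,002.67.
Then at r₁ with €472.78/mo: n₂ = −ln(1 − r₁·B/P)/ln(1+r₁) ≈ 6.84 → 7 more payments.
Total paid = 9·€472.78 + €398.44 = €4,653.46; interest = €4,653.46 − €4,421.01 = €232.45.

€232.45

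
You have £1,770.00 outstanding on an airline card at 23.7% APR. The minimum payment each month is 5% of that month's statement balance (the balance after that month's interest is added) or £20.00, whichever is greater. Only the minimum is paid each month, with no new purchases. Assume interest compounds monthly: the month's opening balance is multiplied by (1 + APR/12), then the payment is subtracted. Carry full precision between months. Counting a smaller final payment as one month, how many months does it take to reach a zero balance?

Monthly rate r = 23.7%/12 = 1.975% = 0.01975.
While 5% of the post-interest balance exceeds £20.00, each month B ← (B·(1+r))·(1 − 0.05), i.e. B shrinks by the factor (1+r)·0.95 = 0.96876.
This holds for months 1–48. Entering month 49 the balance is £385.84; 5% of the post-interest balance is now below £20.00, so the flat £20.00 minimum applies from here.
From month 49 a fixed £20.00 at rate r clears £385.84 in 25 more payments. Total: 48 + 25 = 73 months.

73 months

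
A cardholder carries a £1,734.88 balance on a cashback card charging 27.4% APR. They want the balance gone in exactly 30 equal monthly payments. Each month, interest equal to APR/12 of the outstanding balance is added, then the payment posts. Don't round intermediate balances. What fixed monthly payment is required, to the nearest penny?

Monthly rate r = 27.4%/12 = 2.28333% = 0.0228333.
Level-payment amortization: P = B₀·r / (1 − (1+r)^(−n)) = 1734.88·0.0228333 / (1 − 1.02283^(−30)).
Denominator 1 − (1+r)^(−30) = 0.492011579.
P = 39.6131 / 0.492011579 ≈ 80.51.

£80.51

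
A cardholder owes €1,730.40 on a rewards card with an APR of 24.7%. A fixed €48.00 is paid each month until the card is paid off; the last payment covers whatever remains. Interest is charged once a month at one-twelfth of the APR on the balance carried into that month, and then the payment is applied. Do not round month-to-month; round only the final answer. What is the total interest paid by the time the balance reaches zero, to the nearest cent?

€1,461.75

Monthly rate r = 24.7%/12 = 2.05833% = 0.0205833.
Payoff takes n = ⌈−ln(1 − rB₀/P)/ln(1+r)⌉ = ⌈66.501⌉ = 67 payments; the last is €24.15.
Total paid = 66·€48.00 + €24.15 = €3,192.15.
Total interest = total paid − principal = €3,192.15 − €1,730.40 = €1,461.75.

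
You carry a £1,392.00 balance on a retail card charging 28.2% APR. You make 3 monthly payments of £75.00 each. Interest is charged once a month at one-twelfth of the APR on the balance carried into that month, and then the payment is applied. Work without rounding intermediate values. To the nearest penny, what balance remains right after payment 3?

£1,262.13

Monthly rate r = 28.2%/12 = 2.35% = 0.0235.
Each month: B ← B·(1+r) − £75.00.
Month 1: interest £32.71; balance after payment £1,349.71.
Month 2: interest £31.72; balance after payment £1,306.43.
Month 3: interest £30.70; balance after payment £1,262.13.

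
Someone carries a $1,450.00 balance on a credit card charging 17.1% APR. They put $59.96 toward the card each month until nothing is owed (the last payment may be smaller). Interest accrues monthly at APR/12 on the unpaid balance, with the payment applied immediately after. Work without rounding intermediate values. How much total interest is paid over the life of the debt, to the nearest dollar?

$341

Monthly rate r = 17.1%/12 = 1.425% = 0.01425.
Payoff takes n = ⌈−ln(1 − rB₀/P)/ln(1+r)⌉ = ⌈29.861⌉ = 30 payments; the last is $51.68.
Total paid = 29·$59.96 + $51.68 = $1,790.52.
Total interest = total paid − principal = $1,790.52 − $1,450.00 = $340.52.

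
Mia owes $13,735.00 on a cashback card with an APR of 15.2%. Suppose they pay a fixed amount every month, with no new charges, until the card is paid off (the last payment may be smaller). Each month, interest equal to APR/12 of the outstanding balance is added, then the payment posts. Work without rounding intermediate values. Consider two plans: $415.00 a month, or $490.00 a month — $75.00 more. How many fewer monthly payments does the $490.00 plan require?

Monthly rate r = 15.2%/12 = 1.26667% = 0.0126667.
At $415.00/mo: n = ⌈−ln(1 − rB₀/P)/ln(1+r)⌉ = 44 payments (last $70.89); total interest = total paid − $13,735.00 = $4,180.89.
At $490.00/mo: 35 payments (last $414.12); total interest $3,339.12.
Payments saved = 44 − 35 = 9.

9 fewer payments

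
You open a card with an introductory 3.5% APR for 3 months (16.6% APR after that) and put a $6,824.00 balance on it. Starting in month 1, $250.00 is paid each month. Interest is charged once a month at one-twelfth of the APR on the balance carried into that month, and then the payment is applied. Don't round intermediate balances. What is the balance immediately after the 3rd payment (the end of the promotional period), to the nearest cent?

$6,131.69

Promo months 1–3 at r₀ = 3.5%/12 = 0.00291667; months 4+ at r₁ = 16.6%/12 = 0.0138333.
After month 3: iterate B ← B·(1+r₀) − $250.00 for 3 months → $6,131.69.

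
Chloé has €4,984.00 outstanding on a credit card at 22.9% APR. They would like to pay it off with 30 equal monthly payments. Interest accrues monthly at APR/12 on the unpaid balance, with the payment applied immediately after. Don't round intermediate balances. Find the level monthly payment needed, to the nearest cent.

€219.74

Monthly rate r = 22.9%/12 = 1.90833% = 0.0190833.
Level-payment amortization: P = B₀·r / (1 − (1+r)^(−n)) = 4984.00·0.0190833 / (1 − 1.01908^(−30)).
Denominator 1 − (1+r)^(−30) = 0.432835511.
P = 95.1113 / 0.432835511 ≈ 219.74.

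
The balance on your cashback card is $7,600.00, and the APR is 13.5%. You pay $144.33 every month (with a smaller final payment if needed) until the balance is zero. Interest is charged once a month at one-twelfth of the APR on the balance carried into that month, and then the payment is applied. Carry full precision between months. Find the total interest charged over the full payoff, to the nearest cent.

$3,978.47

Monthly rate r = 13.5%/12 = 1.125% = 0.01125.
Payoff takes n = ⌈−ln(1 − rB₀/P)/ln(1+r)⌉ = ⌈80.221⌉ = 81 payments; the last is $32.07.
Total paid = 80·$144.33 + $32.07 = $11,578.47.
Total interest = total paid − principal = $11,578.47 − $7,600.00 = $3,978.47.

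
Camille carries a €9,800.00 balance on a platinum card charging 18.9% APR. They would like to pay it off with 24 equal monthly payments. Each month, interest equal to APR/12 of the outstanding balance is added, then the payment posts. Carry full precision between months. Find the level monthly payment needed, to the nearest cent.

Monthly rate r = 18.9%/12 = 1.575% = 0.01575.
Level-payment amortization: P = B₀·r / (1 − (1+r)^(−n)) = 9800.00·0.01575 / (1 − 1.01575^(−24)).
Denominator 1 − (1+r)^(−24) = 0.312747931.
P = 154.35 / 0.312747931 ≈ 493.53.

€493.53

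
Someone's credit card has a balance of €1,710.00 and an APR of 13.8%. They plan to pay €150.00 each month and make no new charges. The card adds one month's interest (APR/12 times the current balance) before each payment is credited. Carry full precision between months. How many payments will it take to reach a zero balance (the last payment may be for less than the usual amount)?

13 payments

Monthly rate r = 13.8%/12 = 1.15% = 0.0115.
Recurrence: B ← B·(1+r) − €150.00.
Month 1: interest €19.66; balance after payment €1,579.66.
Month 2: interest €18.17; balance after payment €1,447.83.
Closed form: n = −ln(1 − rB₀/P)/ln(1+r) = −ln(0.8689)/ln(1.0115) ≈ 12.290, so the balance reaches zero during payment 13.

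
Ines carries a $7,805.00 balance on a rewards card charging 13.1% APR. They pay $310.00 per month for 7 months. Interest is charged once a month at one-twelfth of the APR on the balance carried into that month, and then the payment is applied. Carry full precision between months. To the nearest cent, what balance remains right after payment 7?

$6,178.95

Monthly rate r = 13.1%/12 = 1.09167% = 0.0109167.
Each month: B ← B·(1+r) − $310.00.
Month 1: interest $85.20; balance after payment $7,580.20.
Month 2: interest $82.75; balance after payment $7,352.96.
Month 3: interest $80.27; balance after payment $7,123.22.
Month 4: interest $77.76; balance after payment $6,890.99.
Month 5: interest $75.23; balance after payment $6,656.21.
Month 6: interest $72.66; balance after payment $6,418.88.
Month 7: interest $70.07; balance after payment $6,178.95.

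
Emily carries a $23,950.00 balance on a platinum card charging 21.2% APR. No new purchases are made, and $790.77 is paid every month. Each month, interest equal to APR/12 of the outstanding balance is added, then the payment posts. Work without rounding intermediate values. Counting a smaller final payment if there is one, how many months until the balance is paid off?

Monthly rate r = 21.2%/12 = 1.76667% = 0.0176667.
Recurrence: B ← B·(1+r) − $790.77.
Month 1: interest $423.12; balance after payment $23,582.35.
Month 2: interest $416.62; balance after payment $23,208.20.
Closed form: n = −ln(1 − rB₀/P)/ln(1+r) = −ln(0.46493)/ln(1.01767) ≈ 43.733, so the balance reaches zero during payment 44.

44 months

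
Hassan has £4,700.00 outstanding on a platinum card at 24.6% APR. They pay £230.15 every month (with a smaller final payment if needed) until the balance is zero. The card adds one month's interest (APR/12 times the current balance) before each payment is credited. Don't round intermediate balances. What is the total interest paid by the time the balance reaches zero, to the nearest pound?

Monthly rate r = 24.6%/12 = 2.05% = 0.0205.
Payoff takes n = ⌈−ln(1 − rB₀/P)/ln(1+r)⌉ = ⌈26.728⌉ = 27 payments; the last is £168.03.
Total paid = 26·£230.15 + £168.03 = £6,151.93.
Total interest = total paid − principal = £6,151.93 − £4,700.00 = £1,451.93.

£1,452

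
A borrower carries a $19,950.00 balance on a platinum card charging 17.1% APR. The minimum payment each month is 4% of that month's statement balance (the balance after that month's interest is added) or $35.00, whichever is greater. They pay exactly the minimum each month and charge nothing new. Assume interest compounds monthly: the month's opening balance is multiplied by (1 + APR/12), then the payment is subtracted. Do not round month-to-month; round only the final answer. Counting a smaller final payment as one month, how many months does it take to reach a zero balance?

149 months

Monthly rate r = 17.1%/12 = 1.425% = 0.01425.
While 4% of the post-interest balance exceeds $35.00, each month B ← (B·(1+r))·(1 − 0.04), i.e. B shrinks by the factor (1+r)·0.96 = 0.97368.
This holds for months 1–118. Entering month 119 the balance is $857.16; 4% of the post-interest balance is now below $35.00, so the flat $35.00 minimum applies from here.
From month 119 a fixed $35.00 at rate r clears $857.16 in 31 more payments. Total: 118 + 31 = 149 months.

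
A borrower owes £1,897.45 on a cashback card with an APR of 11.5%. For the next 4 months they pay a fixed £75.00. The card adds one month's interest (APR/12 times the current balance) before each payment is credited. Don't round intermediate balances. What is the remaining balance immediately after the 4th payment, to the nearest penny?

£1,666.90

Monthly rate r = 11.5%/12 = 0.958333% = 0.00958333.
Each month: B ← B·(1+r) − £75.00.
Month 1: interest £18.18; balance after payment £1,840.63.
Month 2: interest £17.64; balance after payment £1,783.27.
Month 3: interest £17.09; balance after payment £1,725.36.
Month 4: interest £16.53; balance after payment £1,666.90.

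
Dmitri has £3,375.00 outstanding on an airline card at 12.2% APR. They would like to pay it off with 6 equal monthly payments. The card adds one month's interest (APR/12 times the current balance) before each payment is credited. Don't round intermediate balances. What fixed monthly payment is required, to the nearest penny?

£582.68

Monthly rate r = 12.2%/12 = 1.01667% = 0.0101667.
Level-payment amortization: P = B₀·r / (1 − (1+r)^(−n)) = 3375.00·0.0101667 / (1 − 1.01017^(−6)).
Denominator 1 − (1+r)^(−6) = 0.0588869443.
P = 34.3125 / 0.0588869443 ≈ 582.68.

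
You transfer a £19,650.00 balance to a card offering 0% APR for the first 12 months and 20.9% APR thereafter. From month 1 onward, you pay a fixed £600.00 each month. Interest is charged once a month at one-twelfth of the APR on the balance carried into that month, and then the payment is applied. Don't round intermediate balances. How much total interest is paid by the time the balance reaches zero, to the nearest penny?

Promo months 1–12 at r₀ = 0%/12 = 0; months 13+ at r₁ = 20.9%/12 = 0.0174167.
After month 12 (no interest yet): B = £19,650.00 − 12·£600.00 = £12,450.00.
Then at r₁ with £600.00/mo: n₂ = −ln(1 − r₁·B/P)/ln(1+r₁) ≈ 25.97 → 26 more payments.
Total paid = 37·£600.00 + £583.99 = £22,783.99; interest = £22,783.99 − £19,650.00 = £3,133.99.

£3,133.99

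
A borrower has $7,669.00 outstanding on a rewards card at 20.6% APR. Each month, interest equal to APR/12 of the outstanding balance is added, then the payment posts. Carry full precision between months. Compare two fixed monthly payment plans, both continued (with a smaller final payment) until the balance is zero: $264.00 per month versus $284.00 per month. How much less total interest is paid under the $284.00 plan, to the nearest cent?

Monthly rate r = 20.6%/12 = 1.71667% = 0.0171667.
At $264.00/mo: n = ⌈−ln(1 − rB₀/P)/ln(1+r)⌉ = 41 payments (last $150.51); total interest = total paid − $7,669.00 = $3,041.51.
At $284.00/mo: 37 payments (last $168.20); total interest $2,723.20.
Interest saved = $3,041.51 − $2,723.20 = $318.31.

$318.31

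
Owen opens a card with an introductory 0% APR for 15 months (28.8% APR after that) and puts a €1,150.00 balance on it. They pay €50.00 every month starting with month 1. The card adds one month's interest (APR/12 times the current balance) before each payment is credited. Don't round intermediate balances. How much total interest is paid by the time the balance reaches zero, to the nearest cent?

Promo months 1–15 at r₀ = 0%/12 = 0; months 16+ at r₁ = 28.8%/12 = 0.024.
After month 15 (no interest yet): B = €1,150.00 − 15·€50.00 = €400.00.
Then at r₁ with €50.00/mo: n₂ = −ln(1 − r₁·B/P)/ln(1+r₁) ≈ 8.99 → 9 more payments.
Total paid = 23·€50.00 + €49.47 = €1,199.47; interest = €1,199.47 − €1,150.00 = €49.47.

€49.47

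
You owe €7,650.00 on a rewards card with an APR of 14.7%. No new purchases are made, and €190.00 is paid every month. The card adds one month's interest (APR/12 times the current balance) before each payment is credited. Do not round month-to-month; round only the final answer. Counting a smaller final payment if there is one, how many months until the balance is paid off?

Monthly rate r = 14.7%/12 = 1.225% = 0.01225.
Recurrence: B ← B·(1+r) − €190.00.
Month 1: interest €93.71; balance after payment €7,553.71.
Month 2: interest €92.53; balance after payment €7,456.25.
Closed form: n = −ln(1 − rB₀/P)/ln(1+r) = −ln(0.50678)/ln(1.01225) ≈ 55.824, so the balance reaches zero during payment 56.

56 months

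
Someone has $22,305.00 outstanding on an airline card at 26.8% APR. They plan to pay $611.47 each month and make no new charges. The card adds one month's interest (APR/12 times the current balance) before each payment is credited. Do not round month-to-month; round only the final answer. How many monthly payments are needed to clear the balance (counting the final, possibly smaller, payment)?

77 payments

Monthly rate r = 26.8%/12 = 2.23333% = 0.0223333.
Recurrence: B ← B·(1+r) − $611.47.
Month 1: interest $498.14; balance after payment $22,191.67.
Month 2: interest $495.61; balance after payment $22,075.82.
Closed form: n = −ln(1 − rB₀/P)/ln(1+r) = −ln(0.18533)/ln(1.02233) ≈ 76.315, so the balance reaches zero during payment 77.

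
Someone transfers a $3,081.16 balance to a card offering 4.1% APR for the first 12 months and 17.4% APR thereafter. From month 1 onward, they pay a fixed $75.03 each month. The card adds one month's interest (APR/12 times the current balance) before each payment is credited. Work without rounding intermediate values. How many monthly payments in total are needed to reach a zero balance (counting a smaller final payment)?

Promo months 1–12 at r₀ = 4.1%/12 = 0.00341667; months 13+ at r₁ = 17.4%/12 = 0.0145.
After month 12: iterate B ← B·(1+r₀) − $75.03 for 12 months → $2,292.42.
Then at r₁ with $75.03/mo: n₂ = −ln(1 − r₁·B/P)/ln(1+r₁) ≈ 40.65 → 41 more payments.

53 months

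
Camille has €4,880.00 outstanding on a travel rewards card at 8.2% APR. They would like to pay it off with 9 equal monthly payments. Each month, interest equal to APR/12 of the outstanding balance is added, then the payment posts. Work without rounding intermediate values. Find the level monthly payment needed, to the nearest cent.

Monthly rate r = 8.2%/12 = 0.683333% = 0.00683333.
Level-payment amortization: P = B₀·r / (1 − (1+r)^(−n)) = 4880.00·0.00683333 / (1 − 1.00683^(−9)).
Denominator 1 − (1+r)^(−9) = 0.0594503376.
P = 33.3467 / 0.0594503376 ≈ 560.92.

€560.92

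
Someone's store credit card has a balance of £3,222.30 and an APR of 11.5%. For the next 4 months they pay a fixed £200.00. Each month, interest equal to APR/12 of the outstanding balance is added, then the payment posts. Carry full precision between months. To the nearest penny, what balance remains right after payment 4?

£2,536.03

Monthly rate r = 11.5%/12 = 0.958333% = 0.00958333.
Each month: B ← B·(1+r) − £200.00.
Month 1: interest £30.88; balance after payment £3,053.18.
Month 2: interest £29.26; balance after payment £2,882.44.
Month 3: interest £27.62; balance after payment £2,710.06.
Month 4: interest £25.97; balance after payment £2,536.03.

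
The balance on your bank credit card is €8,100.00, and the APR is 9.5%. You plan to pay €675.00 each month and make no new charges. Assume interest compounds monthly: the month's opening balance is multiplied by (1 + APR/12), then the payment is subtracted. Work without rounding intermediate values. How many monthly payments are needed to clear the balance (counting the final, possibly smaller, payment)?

13 payments

Monthly rate r = 9.5%/12 = 0.791667% = 0.00791667.
Recurrence: B ← B·(1+r) − €675.00.
Month 1: interest €64.12; balance after payment €7,489.12.
Month 2: interest €59.29; balance after payment €6,873.41.
Closed form: n = −ln(1 − rB₀/P)/ln(1+r) = −ln(0.905)/ln(1.00792) ≈ 12.659, so the balance reaches zero during payment 13.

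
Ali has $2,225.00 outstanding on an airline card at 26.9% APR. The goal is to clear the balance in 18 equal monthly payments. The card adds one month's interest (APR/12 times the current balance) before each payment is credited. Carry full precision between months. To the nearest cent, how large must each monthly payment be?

$151.58

Monthly rate r = 26.9%/12 = 2.24167% = 0.0224167.
Level-payment amortization: P = B₀·r / (1 − (1+r)^(−n)) = 2225.00·0.0224167 / (1 − 1.02242^(−18)).
Denominator 1 − (1+r)^(−18) = 0.32903876.
P = 49.8771 / 0.32903876 ≈ 151.58.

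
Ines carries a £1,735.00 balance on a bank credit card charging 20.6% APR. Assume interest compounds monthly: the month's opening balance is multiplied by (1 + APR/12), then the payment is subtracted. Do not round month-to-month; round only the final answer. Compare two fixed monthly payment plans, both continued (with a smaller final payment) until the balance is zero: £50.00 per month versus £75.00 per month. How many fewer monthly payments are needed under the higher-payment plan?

24 fewer payments

Monthly rate r = 20.6%/12 = 1.71667% = 0.0171667.
At £50.00/mo: n = ⌈−ln(1 − rB₀/P)/ln(1+r)⌉ = 54 payments (last £10.19); total interest = total paid − £1,735.00 = £925.19.
At £75.00/mo: 30 payments (last £54.91); total interest £494.91.
Payments saved = 54 − 30 = 24.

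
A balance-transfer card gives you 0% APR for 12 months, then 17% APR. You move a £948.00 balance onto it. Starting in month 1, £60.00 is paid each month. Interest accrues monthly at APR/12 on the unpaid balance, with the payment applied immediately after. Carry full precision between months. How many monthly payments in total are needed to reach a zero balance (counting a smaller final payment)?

Promo months 1–12 at r₀ = 0%/12 = 0; months 13+ at r₁ = 17%/12 = 0.0141667.
After month 12 (no interest yet): B = £948.00 − 12·£60.00 = £228.00.
Then at r₁ with £60.00/mo: n₂ = −ln(1 − r₁·B/P)/ln(1+r₁) ≈ 3.93 → 4 more payments.

16 months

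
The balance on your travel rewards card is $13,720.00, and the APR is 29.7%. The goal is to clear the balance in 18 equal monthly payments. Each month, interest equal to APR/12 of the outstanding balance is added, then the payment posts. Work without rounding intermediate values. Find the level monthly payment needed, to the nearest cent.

$953.81

Monthly rate r = 29.7%/12 = 2.475% = 0.02475.
Level-payment amortization: P = B₀·r / (1 − (1+r)^(−n)) = 13720.00·0.02475 / (1 − 1.02475^(−18)).
Denominator 1 − (1+r)^(−18) = 0.356012683.
P = 339.57 / 0.356012683 ≈ 953.81.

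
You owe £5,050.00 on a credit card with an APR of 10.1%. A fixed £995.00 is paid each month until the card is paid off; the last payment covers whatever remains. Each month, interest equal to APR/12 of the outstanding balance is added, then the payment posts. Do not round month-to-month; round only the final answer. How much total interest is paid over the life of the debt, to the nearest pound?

£133

Monthly rate r = 10.1%/12 = 0.841667% = 0.00841667.
Payoff takes n = ⌈−ln(1 − rB₀/P)/ln(1+r)⌉ = ⌈5.209⌉ = 6 payments; the last is £208.41.
Total paid = 5·£995.00 + £208.41 = £5,183.41.
Total interest = total paid − principal = £5,183.41 − £5,050.00 = £133.41.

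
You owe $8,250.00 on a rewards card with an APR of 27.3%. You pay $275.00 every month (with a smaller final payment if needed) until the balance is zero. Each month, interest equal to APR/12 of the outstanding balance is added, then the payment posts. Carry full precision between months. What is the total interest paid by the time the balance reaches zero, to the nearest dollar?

Monthly rate r = 27.3%/12 = 2.275% = 0.02275.
Payoff takes n = ⌈−ln(1 − rB₀/P)/ln(1+r)⌉ = ⌈51.001⌉ = 52 payments; the last is $0.35.
Total paid = 51·$275.00 + $0.35 = $14,025.35.
Total interest = total paid − principal = $14,025.35 − $8,250.00 = $5,775.35.

$5,775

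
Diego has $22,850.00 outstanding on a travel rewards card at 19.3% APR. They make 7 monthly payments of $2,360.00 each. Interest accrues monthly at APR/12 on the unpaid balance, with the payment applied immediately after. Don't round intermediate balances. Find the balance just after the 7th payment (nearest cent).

$8,211.23

Monthly rate r = 19.3%/12 = 1.60833% = 0.0160833.
Each month: B ← B·(1+r) − $2,360.00.
Month 1: interest $367.50; balance after payment $20,857.50.
Month 2: interest $335.46; balance after payment $18,832.96.
Month 3: interest $302.90; balance after payment $16,775.86.
Month 4: interest $269.81; balance after payment $14,685.67.
Month 5: interest $236.19; balance after payment $12,561.87.
Month 6: interest $202.04; balance after payment $10,403.90.
Month 7: interest $167.33; balance after payment $8,211.23.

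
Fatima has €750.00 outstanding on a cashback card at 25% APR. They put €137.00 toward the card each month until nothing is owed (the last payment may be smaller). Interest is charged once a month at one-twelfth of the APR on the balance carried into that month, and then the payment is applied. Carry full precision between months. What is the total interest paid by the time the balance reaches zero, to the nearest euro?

€55

Monthly rate r = 25%/12 = 2.08333% = 0.0208333.
Payoff takes n = ⌈−ln(1 − rB₀/P)/ln(1+r)⌉ = ⌈5.873⌉ = 6 payments; the last is €119.75.
Total paid = 5·€137.00 + €119.75 = €804.75.
Total interest = total paid − principal = €804.75 − €750.00 = €54.75.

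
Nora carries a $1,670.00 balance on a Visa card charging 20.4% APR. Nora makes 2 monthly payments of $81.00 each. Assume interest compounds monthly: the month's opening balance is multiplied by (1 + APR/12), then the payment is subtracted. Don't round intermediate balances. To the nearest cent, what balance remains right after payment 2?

Monthly rate r = 20.4%/12 = 1.7% = 0.017.
Each month: B ← B·(1+r) − $81.00.
Month 1: interest $28.39; balance after payment $1,617.39.
Month 2: interest $27.50; balance after payment $1,563.89.

$1,563.89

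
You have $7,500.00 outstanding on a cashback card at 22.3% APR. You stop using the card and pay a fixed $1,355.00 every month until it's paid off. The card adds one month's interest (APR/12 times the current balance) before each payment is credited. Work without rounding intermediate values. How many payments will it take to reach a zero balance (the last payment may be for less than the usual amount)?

6 months

Monthly rate r = 22.3%/12 = 1.85833% = 0.0185833.
Recurrence: B ← B·(1+r) − $1,355.00.
Month 1: interest $139.38; balance after payment $6,284.38.
Month 2: interest $116.78; balance after payment $5,046.16.
Month 3: interest $93.77; balance after payment $3,784.93.
Month 4: interest $70.34; balance after payment $2,500.27.
Month 5: interest $46.46; balance after payment $1,191.73.
Month 6: interest $22.15; balance after payment $0.00.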